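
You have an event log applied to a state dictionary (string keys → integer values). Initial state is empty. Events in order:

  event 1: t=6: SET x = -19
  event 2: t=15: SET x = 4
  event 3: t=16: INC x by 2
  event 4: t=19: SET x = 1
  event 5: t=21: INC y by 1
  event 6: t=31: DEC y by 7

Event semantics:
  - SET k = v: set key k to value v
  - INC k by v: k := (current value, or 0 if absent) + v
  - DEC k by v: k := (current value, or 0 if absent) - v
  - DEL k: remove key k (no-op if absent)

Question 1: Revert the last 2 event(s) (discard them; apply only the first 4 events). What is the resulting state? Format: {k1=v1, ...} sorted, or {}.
Keep first 4 events (discard last 2):
  after event 1 (t=6: SET x = -19): {x=-19}
  after event 2 (t=15: SET x = 4): {x=4}
  after event 3 (t=16: INC x by 2): {x=6}
  after event 4 (t=19: SET x = 1): {x=1}

Answer: {x=1}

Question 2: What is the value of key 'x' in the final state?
Track key 'x' through all 6 events:
  event 1 (t=6: SET x = -19): x (absent) -> -19
  event 2 (t=15: SET x = 4): x -19 -> 4
  event 3 (t=16: INC x by 2): x 4 -> 6
  event 4 (t=19: SET x = 1): x 6 -> 1
  event 5 (t=21: INC y by 1): x unchanged
  event 6 (t=31: DEC y by 7): x unchanged
Final: x = 1

Answer: 1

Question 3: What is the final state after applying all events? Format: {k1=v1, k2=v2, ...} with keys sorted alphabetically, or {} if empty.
  after event 1 (t=6: SET x = -19): {x=-19}
  after event 2 (t=15: SET x = 4): {x=4}
  after event 3 (t=16: INC x by 2): {x=6}
  after event 4 (t=19: SET x = 1): {x=1}
  after event 5 (t=21: INC y by 1): {x=1, y=1}
  after event 6 (t=31: DEC y by 7): {x=1, y=-6}

Answer: {x=1, y=-6}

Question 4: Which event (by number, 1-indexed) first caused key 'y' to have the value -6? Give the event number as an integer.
Looking for first event where y becomes -6:
  event 5: y = 1
  event 6: y 1 -> -6  <-- first match

Answer: 6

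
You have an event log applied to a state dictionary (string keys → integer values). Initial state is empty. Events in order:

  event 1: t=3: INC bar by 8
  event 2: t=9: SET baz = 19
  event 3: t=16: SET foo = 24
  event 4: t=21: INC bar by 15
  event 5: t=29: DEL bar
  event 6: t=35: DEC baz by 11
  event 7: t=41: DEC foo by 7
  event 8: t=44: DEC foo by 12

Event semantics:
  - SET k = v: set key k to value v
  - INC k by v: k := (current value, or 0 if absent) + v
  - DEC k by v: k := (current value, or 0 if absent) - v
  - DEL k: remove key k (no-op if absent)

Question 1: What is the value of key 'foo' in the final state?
Answer: 5

Derivation:
Track key 'foo' through all 8 events:
  event 1 (t=3: INC bar by 8): foo unchanged
  event 2 (t=9: SET baz = 19): foo unchanged
  event 3 (t=16: SET foo = 24): foo (absent) -> 24
  event 4 (t=21: INC bar by 15): foo unchanged
  event 5 (t=29: DEL bar): foo unchanged
  event 6 (t=35: DEC baz by 11): foo unchanged
  event 7 (t=41: DEC foo by 7): foo 24 -> 17
  event 8 (t=44: DEC foo by 12): foo 17 -> 5
Final: foo = 5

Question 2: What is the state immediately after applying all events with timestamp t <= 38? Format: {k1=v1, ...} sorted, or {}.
Answer: {baz=8, foo=24}

Derivation:
Apply events with t <= 38 (6 events):
  after event 1 (t=3: INC bar by 8): {bar=8}
  after event 2 (t=9: SET baz = 19): {bar=8, baz=19}
  after event 3 (t=16: SET foo = 24): {bar=8, baz=19, foo=24}
  after event 4 (t=21: INC bar by 15): {bar=23, baz=19, foo=24}
  after event 5 (t=29: DEL bar): {baz=19, foo=24}
  after event 6 (t=35: DEC baz by 11): {baz=8, foo=24}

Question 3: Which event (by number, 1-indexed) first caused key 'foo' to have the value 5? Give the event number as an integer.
Answer: 8

Derivation:
Looking for first event where foo becomes 5:
  event 3: foo = 24
  event 4: foo = 24
  event 5: foo = 24
  event 6: foo = 24
  event 7: foo = 17
  event 8: foo 17 -> 5  <-- first match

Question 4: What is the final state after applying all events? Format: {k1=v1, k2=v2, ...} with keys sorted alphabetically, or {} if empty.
Answer: {baz=8, foo=5}

Derivation:
  after event 1 (t=3: INC bar by 8): {bar=8}
  after event 2 (t=9: SET baz = 19): {bar=8, baz=19}
  after event 3 (t=16: SET foo = 24): {bar=8, baz=19, foo=24}
  after event 4 (t=21: INC bar by 15): {bar=23, baz=19, foo=24}
  after event 5 (t=29: DEL bar): {baz=19, foo=24}
  after event 6 (t=35: DEC baz by 11): {baz=8, foo=24}
  after event 7 (t=41: DEC foo by 7): {baz=8, foo=17}
  after event 8 (t=44: DEC foo by 12): {baz=8, foo=5}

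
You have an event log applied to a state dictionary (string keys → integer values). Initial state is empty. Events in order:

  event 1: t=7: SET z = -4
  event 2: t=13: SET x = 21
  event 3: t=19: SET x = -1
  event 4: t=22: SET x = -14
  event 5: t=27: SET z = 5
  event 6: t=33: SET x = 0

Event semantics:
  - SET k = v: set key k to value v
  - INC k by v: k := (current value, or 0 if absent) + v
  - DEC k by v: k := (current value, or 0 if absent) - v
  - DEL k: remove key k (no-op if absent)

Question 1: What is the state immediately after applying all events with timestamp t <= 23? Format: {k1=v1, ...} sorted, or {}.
Answer: {x=-14, z=-4}

Derivation:
Apply events with t <= 23 (4 events):
  after event 1 (t=7: SET z = -4): {z=-4}
  after event 2 (t=13: SET x = 21): {x=21, z=-4}
  after event 3 (t=19: SET x = -1): {x=-1, z=-4}
  after event 4 (t=22: SET x = -14): {x=-14, z=-4}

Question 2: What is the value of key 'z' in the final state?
Track key 'z' through all 6 events:
  event 1 (t=7: SET z = -4): z (absent) -> -4
  event 2 (t=13: SET x = 21): z unchanged
  event 3 (t=19: SET x = -1): z unchanged
  event 4 (t=22: SET x = -14): z unchanged
  event 5 (t=27: SET z = 5): z -4 -> 5
  event 6 (t=33: SET x = 0): z unchanged
Final: z = 5

Answer: 5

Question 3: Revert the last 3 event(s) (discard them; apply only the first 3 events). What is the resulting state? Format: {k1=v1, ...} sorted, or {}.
Keep first 3 events (discard last 3):
  after event 1 (t=7: SET z = -4): {z=-4}
  after event 2 (t=13: SET x = 21): {x=21, z=-4}
  after event 3 (t=19: SET x = -1): {x=-1, z=-4}

Answer: {x=-1, z=-4}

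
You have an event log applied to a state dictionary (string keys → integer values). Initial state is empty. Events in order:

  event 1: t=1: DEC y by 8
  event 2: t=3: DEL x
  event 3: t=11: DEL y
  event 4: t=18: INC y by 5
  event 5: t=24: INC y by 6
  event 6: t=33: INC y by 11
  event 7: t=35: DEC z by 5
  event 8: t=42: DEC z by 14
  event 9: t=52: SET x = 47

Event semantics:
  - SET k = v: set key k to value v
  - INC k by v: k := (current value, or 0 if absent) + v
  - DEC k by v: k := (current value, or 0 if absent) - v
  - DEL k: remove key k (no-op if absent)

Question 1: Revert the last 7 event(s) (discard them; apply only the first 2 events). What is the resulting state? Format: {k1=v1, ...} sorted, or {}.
Keep first 2 events (discard last 7):
  after event 1 (t=1: DEC y by 8): {y=-8}
  after event 2 (t=3: DEL x): {y=-8}

Answer: {y=-8}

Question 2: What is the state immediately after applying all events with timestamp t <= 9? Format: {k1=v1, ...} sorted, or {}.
Apply events with t <= 9 (2 events):
  after event 1 (t=1: DEC y by 8): {y=-8}
  after event 2 (t=3: DEL x): {y=-8}

Answer: {y=-8}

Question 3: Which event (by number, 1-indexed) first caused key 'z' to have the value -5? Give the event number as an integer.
Looking for first event where z becomes -5:
  event 7: z (absent) -> -5  <-- first match

Answer: 7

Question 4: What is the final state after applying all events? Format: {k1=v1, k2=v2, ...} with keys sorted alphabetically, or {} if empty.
  after event 1 (t=1: DEC y by 8): {y=-8}
  after event 2 (t=3: DEL x): {y=-8}
  after event 3 (t=11: DEL y): {}
  after event 4 (t=18: INC y by 5): {y=5}
  after event 5 (t=24: INC y by 6): {y=11}
  after event 6 (t=33: INC y by 11): {y=22}
  after event 7 (t=35: DEC z by 5): {y=22, z=-5}
  after event 8 (t=42: DEC z by 14): {y=22, z=-19}
  after event 9 (t=52: SET x = 47): {x=47, y=22, z=-19}

Answer: {x=47, y=22, z=-19}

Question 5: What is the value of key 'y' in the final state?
Track key 'y' through all 9 events:
  event 1 (t=1: DEC y by 8): y (absent) -> -8
  event 2 (t=3: DEL x): y unchanged
  event 3 (t=11: DEL y): y -8 -> (absent)
  event 4 (t=18: INC y by 5): y (absent) -> 5
  event 5 (t=24: INC y by 6): y 5 -> 11
  event 6 (t=33: INC y by 11): y 11 -> 22
  event 7 (t=35: DEC z by 5): y unchanged
  event 8 (t=42: DEC z by 14): y unchanged
  event 9 (t=52: SET x = 47): y unchanged
Final: y = 22

Answer: 22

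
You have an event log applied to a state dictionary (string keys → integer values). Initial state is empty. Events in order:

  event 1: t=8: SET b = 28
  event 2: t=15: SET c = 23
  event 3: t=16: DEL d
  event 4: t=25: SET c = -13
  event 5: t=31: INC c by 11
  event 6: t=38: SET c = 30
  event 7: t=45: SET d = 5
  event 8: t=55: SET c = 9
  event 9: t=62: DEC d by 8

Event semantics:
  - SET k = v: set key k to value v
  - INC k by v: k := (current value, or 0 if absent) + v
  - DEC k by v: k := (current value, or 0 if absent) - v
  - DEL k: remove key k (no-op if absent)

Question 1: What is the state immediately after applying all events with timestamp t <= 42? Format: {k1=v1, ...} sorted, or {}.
Answer: {b=28, c=30}

Derivation:
Apply events with t <= 42 (6 events):
  after event 1 (t=8: SET b = 28): {b=28}
  after event 2 (t=15: SET c = 23): {b=28, c=23}
  after event 3 (t=16: DEL d): {b=28, c=23}
  after event 4 (t=25: SET c = -13): {b=28, c=-13}
  after event 5 (t=31: INC c by 11): {b=28, c=-2}
  after event 6 (t=38: SET c = 30): {b=28, c=30}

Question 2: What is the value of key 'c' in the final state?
Answer: 9

Derivation:
Track key 'c' through all 9 events:
  event 1 (t=8: SET b = 28): c unchanged
  event 2 (t=15: SET c = 23): c (absent) -> 23
  event 3 (t=16: DEL d): c unchanged
  event 4 (t=25: SET c = -13): c 23 -> -13
  event 5 (t=31: INC c by 11): c -13 -> -2
  event 6 (t=38: SET c = 30): c -2 -> 30
  event 7 (t=45: SET d = 5): c unchanged
  event 8 (t=55: SET c = 9): c 30 -> 9
  event 9 (t=62: DEC d by 8): c unchanged
Final: c = 9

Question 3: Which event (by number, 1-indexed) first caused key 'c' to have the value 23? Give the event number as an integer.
Answer: 2

Derivation:
Looking for first event where c becomes 23:
  event 2: c (absent) -> 23  <-- first match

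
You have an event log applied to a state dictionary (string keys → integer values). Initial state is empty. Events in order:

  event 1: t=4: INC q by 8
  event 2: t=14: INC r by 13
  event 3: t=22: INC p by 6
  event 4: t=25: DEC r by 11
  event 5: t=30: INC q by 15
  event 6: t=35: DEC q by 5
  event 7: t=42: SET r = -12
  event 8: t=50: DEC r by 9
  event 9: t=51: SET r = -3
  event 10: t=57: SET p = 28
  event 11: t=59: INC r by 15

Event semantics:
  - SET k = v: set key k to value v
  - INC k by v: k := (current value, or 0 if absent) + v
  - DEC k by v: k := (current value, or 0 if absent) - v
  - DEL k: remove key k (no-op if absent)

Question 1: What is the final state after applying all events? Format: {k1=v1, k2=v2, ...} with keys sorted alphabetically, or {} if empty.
  after event 1 (t=4: INC q by 8): {q=8}
  after event 2 (t=14: INC r by 13): {q=8, r=13}
  after event 3 (t=22: INC p by 6): {p=6, q=8, r=13}
  after event 4 (t=25: DEC r by 11): {p=6, q=8, r=2}
  after event 5 (t=30: INC q by 15): {p=6, q=23, r=2}
  after event 6 (t=35: DEC q by 5): {p=6, q=18, r=2}
  after event 7 (t=42: SET r = -12): {p=6, q=18, r=-12}
  after event 8 (t=50: DEC r by 9): {p=6, q=18, r=-21}
  after event 9 (t=51: SET r = -3): {p=6, q=18, r=-3}
  after event 10 (t=57: SET p = 28): {p=28, q=18, r=-3}
  after event 11 (t=59: INC r by 15): {p=28, q=18, r=12}

Answer: {p=28, q=18, r=12}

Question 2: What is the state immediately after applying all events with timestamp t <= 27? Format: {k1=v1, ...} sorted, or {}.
Answer: {p=6, q=8, r=2}

Derivation:
Apply events with t <= 27 (4 events):
  after event 1 (t=4: INC q by 8): {q=8}
  after event 2 (t=14: INC r by 13): {q=8, r=13}
  after event 3 (t=22: INC p by 6): {p=6, q=8, r=13}
  after event 4 (t=25: DEC r by 11): {p=6, q=8, r=2}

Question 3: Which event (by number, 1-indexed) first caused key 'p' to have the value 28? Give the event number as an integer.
Answer: 10

Derivation:
Looking for first event where p becomes 28:
  event 3: p = 6
  event 4: p = 6
  event 5: p = 6
  event 6: p = 6
  event 7: p = 6
  event 8: p = 6
  event 9: p = 6
  event 10: p 6 -> 28  <-- first match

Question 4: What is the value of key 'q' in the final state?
Answer: 18

Derivation:
Track key 'q' through all 11 events:
  event 1 (t=4: INC q by 8): q (absent) -> 8
  event 2 (t=14: INC r by 13): q unchanged
  event 3 (t=22: INC p by 6): q unchanged
  event 4 (t=25: DEC r by 11): q unchanged
  event 5 (t=30: INC q by 15): q 8 -> 23
  event 6 (t=35: DEC q by 5): q 23 -> 18
  event 7 (t=42: SET r = -12): q unchanged
  event 8 (t=50: DEC r by 9): q unchanged
  event 9 (t=51: SET r = -3): q unchanged
  event 10 (t=57: SET p = 28): q unchanged
  event 11 (t=59: INC r by 15): q unchanged
Final: q = 18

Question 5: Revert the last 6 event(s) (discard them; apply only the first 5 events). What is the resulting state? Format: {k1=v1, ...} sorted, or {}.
Keep first 5 events (discard last 6):
  after event 1 (t=4: INC q by 8): {q=8}
  after event 2 (t=14: INC r by 13): {q=8, r=13}
  after event 3 (t=22: INC p by 6): {p=6, q=8, r=13}
  after event 4 (t=25: DEC r by 11): {p=6, q=8, r=2}
  after event 5 (t=30: INC q by 15): {p=6, q=23, r=2}

Answer: {p=6, q=23, r=2}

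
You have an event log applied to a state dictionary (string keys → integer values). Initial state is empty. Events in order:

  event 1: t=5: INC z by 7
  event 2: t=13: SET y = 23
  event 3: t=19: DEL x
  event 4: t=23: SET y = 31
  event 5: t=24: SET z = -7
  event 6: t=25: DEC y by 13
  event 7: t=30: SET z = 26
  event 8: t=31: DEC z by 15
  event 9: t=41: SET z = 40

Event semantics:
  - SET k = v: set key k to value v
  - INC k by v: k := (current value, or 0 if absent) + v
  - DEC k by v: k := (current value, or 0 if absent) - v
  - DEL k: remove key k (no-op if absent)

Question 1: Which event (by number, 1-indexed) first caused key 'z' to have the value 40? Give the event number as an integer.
Looking for first event where z becomes 40:
  event 1: z = 7
  event 2: z = 7
  event 3: z = 7
  event 4: z = 7
  event 5: z = -7
  event 6: z = -7
  event 7: z = 26
  event 8: z = 11
  event 9: z 11 -> 40  <-- first match

Answer: 9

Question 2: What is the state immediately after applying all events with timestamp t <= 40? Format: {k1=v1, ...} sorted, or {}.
Apply events with t <= 40 (8 events):
  after event 1 (t=5: INC z by 7): {z=7}
  after event 2 (t=13: SET y = 23): {y=23, z=7}
  after event 3 (t=19: DEL x): {y=23, z=7}
  after event 4 (t=23: SET y = 31): {y=31, z=7}
  after event 5 (t=24: SET z = -7): {y=31, z=-7}
  after event 6 (t=25: DEC y by 13): {y=18, z=-7}
  after event 7 (t=30: SET z = 26): {y=18, z=26}
  after event 8 (t=31: DEC z by 15): {y=18, z=11}

Answer: {y=18, z=11}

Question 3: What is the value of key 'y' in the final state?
Answer: 18

Derivation:
Track key 'y' through all 9 events:
  event 1 (t=5: INC z by 7): y unchanged
  event 2 (t=13: SET y = 23): y (absent) -> 23
  event 3 (t=19: DEL x): y unchanged
  event 4 (t=23: SET y = 31): y 23 -> 31
  event 5 (t=24: SET z = -7): y unchanged
  event 6 (t=25: DEC y by 13): y 31 -> 18
  event 7 (t=30: SET z = 26): y unchanged
  event 8 (t=31: DEC z by 15): y unchanged
  event 9 (t=41: SET z = 40): y unchanged
Final: y = 18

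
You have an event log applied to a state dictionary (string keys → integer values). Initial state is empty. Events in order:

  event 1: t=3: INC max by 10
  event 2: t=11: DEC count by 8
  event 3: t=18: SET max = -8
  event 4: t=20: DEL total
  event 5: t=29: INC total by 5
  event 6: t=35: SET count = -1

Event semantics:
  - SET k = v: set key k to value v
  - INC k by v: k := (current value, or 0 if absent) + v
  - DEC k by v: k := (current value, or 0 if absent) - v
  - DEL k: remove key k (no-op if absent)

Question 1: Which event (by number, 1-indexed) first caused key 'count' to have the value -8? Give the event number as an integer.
Answer: 2

Derivation:
Looking for first event where count becomes -8:
  event 2: count (absent) -> -8  <-- first match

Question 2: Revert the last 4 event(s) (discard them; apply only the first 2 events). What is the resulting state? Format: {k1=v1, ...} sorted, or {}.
Keep first 2 events (discard last 4):
  after event 1 (t=3: INC max by 10): {max=10}
  after event 2 (t=11: DEC count by 8): {count=-8, max=10}

Answer: {count=-8, max=10}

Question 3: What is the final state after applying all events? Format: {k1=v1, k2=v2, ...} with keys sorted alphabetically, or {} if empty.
Answer: {count=-1, max=-8, total=5}

Derivation:
  after event 1 (t=3: INC max by 10): {max=10}
  after event 2 (t=11: DEC count by 8): {count=-8, max=10}
  after event 3 (t=18: SET max = -8): {count=-8, max=-8}
  after event 4 (t=20: DEL total): {count=-8, max=-8}
  after event 5 (t=29: INC total by 5): {count=-8, max=-8, total=5}
  after event 6 (t=35: SET count = -1): {count=-1, max=-8, total=5}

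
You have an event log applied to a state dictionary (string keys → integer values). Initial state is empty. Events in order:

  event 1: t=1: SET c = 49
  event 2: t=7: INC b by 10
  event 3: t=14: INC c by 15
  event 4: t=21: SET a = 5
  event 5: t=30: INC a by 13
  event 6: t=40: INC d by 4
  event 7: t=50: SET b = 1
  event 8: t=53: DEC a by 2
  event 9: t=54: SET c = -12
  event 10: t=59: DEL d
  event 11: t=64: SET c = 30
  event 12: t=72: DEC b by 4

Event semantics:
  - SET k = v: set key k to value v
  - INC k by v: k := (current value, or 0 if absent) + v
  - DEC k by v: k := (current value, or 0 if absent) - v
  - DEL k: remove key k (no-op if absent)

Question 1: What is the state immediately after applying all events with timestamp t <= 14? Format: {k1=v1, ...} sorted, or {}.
Answer: {b=10, c=64}

Derivation:
Apply events with t <= 14 (3 events):
  after event 1 (t=1: SET c = 49): {c=49}
  after event 2 (t=7: INC b by 10): {b=10, c=49}
  after event 3 (t=14: INC c by 15): {b=10, c=64}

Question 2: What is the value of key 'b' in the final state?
Track key 'b' through all 12 events:
  event 1 (t=1: SET c = 49): b unchanged
  event 2 (t=7: INC b by 10): b (absent) -> 10
  event 3 (t=14: INC c by 15): b unchanged
  event 4 (t=21: SET a = 5): b unchanged
  event 5 (t=30: INC a by 13): b unchanged
  event 6 (t=40: INC d by 4): b unchanged
  event 7 (t=50: SET b = 1): b 10 -> 1
  event 8 (t=53: DEC a by 2): b unchanged
  event 9 (t=54: SET c = -12): b unchanged
  event 10 (t=59: DEL d): b unchanged
  event 11 (t=64: SET c = 30): b unchanged
  event 12 (t=72: DEC b by 4): b 1 -> -3
Final: b = -3

Answer: -3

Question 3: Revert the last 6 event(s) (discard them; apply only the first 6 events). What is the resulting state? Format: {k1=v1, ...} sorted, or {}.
Keep first 6 events (discard last 6):
  after event 1 (t=1: SET c = 49): {c=49}
  after event 2 (t=7: INC b by 10): {b=10, c=49}
  after event 3 (t=14: INC c by 15): {b=10, c=64}
  after event 4 (t=21: SET a = 5): {a=5, b=10, c=64}
  after event 5 (t=30: INC a by 13): {a=18, b=10, c=64}
  after event 6 (t=40: INC d by 4): {a=18, b=10, c=64, d=4}

Answer: {a=18, b=10, c=64, d=4}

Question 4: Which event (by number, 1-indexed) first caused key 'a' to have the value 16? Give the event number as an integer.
Looking for first event where a becomes 16:
  event 4: a = 5
  event 5: a = 18
  event 6: a = 18
  event 7: a = 18
  event 8: a 18 -> 16  <-- first match

Answer: 8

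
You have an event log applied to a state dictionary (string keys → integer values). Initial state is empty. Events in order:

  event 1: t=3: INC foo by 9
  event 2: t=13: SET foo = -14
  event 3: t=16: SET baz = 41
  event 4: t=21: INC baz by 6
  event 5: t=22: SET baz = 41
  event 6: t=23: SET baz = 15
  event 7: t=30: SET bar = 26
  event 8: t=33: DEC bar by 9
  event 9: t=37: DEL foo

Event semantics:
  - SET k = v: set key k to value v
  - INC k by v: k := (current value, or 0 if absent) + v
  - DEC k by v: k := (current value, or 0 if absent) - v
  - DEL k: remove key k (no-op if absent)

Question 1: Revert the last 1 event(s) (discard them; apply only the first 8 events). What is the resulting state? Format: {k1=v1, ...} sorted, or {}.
Keep first 8 events (discard last 1):
  after event 1 (t=3: INC foo by 9): {foo=9}
  after event 2 (t=13: SET foo = -14): {foo=-14}
  after event 3 (t=16: SET baz = 41): {baz=41, foo=-14}
  after event 4 (t=21: INC baz by 6): {baz=47, foo=-14}
  after event 5 (t=22: SET baz = 41): {baz=41, foo=-14}
  after event 6 (t=23: SET baz = 15): {baz=15, foo=-14}
  after event 7 (t=30: SET bar = 26): {bar=26, baz=15, foo=-14}
  after event 8 (t=33: DEC bar by 9): {bar=17, baz=15, foo=-14}

Answer: {bar=17, baz=15, foo=-14}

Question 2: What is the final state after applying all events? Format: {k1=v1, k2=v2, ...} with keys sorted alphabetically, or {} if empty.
Answer: {bar=17, baz=15}

Derivation:
  after event 1 (t=3: INC foo by 9): {foo=9}
  after event 2 (t=13: SET foo = -14): {foo=-14}
  after event 3 (t=16: SET baz = 41): {baz=41, foo=-14}
  after event 4 (t=21: INC baz by 6): {baz=47, foo=-14}
  after event 5 (t=22: SET baz = 41): {baz=41, foo=-14}
  after event 6 (t=23: SET baz = 15): {baz=15, foo=-14}
  after event 7 (t=30: SET bar = 26): {bar=26, baz=15, foo=-14}
  after event 8 (t=33: DEC bar by 9): {bar=17, baz=15, foo=-14}
  after event 9 (t=37: DEL foo): {bar=17, baz=15}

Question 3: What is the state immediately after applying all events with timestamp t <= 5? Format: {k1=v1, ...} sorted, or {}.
Apply events with t <= 5 (1 events):
  after event 1 (t=3: INC foo by 9): {foo=9}

Answer: {foo=9}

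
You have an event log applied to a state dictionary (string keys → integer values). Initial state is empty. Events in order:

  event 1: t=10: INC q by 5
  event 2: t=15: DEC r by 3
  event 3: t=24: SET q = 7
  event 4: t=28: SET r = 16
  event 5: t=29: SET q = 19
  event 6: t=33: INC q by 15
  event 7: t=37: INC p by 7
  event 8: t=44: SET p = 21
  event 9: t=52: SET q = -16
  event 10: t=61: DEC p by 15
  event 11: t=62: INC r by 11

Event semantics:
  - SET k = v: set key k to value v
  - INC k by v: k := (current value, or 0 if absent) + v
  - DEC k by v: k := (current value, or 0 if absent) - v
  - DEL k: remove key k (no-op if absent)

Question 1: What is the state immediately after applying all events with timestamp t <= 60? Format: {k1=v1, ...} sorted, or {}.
Answer: {p=21, q=-16, r=16}

Derivation:
Apply events with t <= 60 (9 events):
  after event 1 (t=10: INC q by 5): {q=5}
  after event 2 (t=15: DEC r by 3): {q=5, r=-3}
  after event 3 (t=24: SET q = 7): {q=7, r=-3}
  after event 4 (t=28: SET r = 16): {q=7, r=16}
  after event 5 (t=29: SET q = 19): {q=19, r=16}
  after event 6 (t=33: INC q by 15): {q=34, r=16}
  after event 7 (t=37: INC p by 7): {p=7, q=34, r=16}
  after event 8 (t=44: SET p = 21): {p=21, q=34, r=16}
  after event 9 (t=52: SET q = -16): {p=21, q=-16, r=16}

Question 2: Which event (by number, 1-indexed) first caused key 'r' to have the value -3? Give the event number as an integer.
Answer: 2

Derivation:
Looking for first event where r becomes -3:
  event 2: r (absent) -> -3  <-- first match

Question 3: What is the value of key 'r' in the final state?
Track key 'r' through all 11 events:
  event 1 (t=10: INC q by 5): r unchanged
  event 2 (t=15: DEC r by 3): r (absent) -> -3
  event 3 (t=24: SET q = 7): r unchanged
  event 4 (t=28: SET r = 16): r -3 -> 16
  event 5 (t=29: SET q = 19): r unchanged
  event 6 (t=33: INC q by 15): r unchanged
  event 7 (t=37: INC p by 7): r unchanged
  event 8 (t=44: SET p = 21): r unchanged
  event 9 (t=52: SET q = -16): r unchanged
  event 10 (t=61: DEC p by 15): r unchanged
  event 11 (t=62: INC r by 11): r 16 -> 27
Final: r = 27

Answer: 27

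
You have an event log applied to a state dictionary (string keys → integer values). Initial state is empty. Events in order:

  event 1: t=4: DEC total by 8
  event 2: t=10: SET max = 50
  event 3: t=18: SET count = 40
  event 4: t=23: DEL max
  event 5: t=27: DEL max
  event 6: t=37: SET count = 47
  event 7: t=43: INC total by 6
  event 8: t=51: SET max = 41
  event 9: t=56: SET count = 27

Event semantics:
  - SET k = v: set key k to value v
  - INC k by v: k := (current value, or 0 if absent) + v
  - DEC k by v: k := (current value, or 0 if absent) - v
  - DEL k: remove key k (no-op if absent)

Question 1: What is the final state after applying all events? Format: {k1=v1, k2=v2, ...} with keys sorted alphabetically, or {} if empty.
Answer: {count=27, max=41, total=-2}

Derivation:
  after event 1 (t=4: DEC total by 8): {total=-8}
  after event 2 (t=10: SET max = 50): {max=50, total=-8}
  after event 3 (t=18: SET count = 40): {count=40, max=50, total=-8}
  after event 4 (t=23: DEL max): {count=40, total=-8}
  after event 5 (t=27: DEL max): {count=40, total=-8}
  after event 6 (t=37: SET count = 47): {count=47, total=-8}
  after event 7 (t=43: INC total by 6): {count=47, total=-2}
  after event 8 (t=51: SET max = 41): {count=47, max=41, total=-2}
  after event 9 (t=56: SET count = 27): {count=27, max=41, total=-2}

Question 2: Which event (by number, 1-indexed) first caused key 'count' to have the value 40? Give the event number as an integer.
Answer: 3

Derivation:
Looking for first event where count becomes 40:
  event 3: count (absent) -> 40  <-- first match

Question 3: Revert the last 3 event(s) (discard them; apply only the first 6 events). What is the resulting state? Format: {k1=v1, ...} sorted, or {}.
Keep first 6 events (discard last 3):
  after event 1 (t=4: DEC total by 8): {total=-8}
  after event 2 (t=10: SET max = 50): {max=50, total=-8}
  after event 3 (t=18: SET count = 40): {count=40, max=50, total=-8}
  after event 4 (t=23: DEL max): {count=40, total=-8}
  after event 5 (t=27: DEL max): {count=40, total=-8}
  after event 6 (t=37: SET count = 47): {count=47, total=-8}

Answer: {count=47, total=-8}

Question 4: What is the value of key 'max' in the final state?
Track key 'max' through all 9 events:
  event 1 (t=4: DEC total by 8): max unchanged
  event 2 (t=10: SET max = 50): max (absent) -> 50
  event 3 (t=18: SET count = 40): max unchanged
  event 4 (t=23: DEL max): max 50 -> (absent)
  event 5 (t=27: DEL max): max (absent) -> (absent)
  event 6 (t=37: SET count = 47): max unchanged
  event 7 (t=43: INC total by 6): max unchanged
  event 8 (t=51: SET max = 41): max (absent) -> 41
  event 9 (t=56: SET count = 27): max unchanged
Final: max = 41

Answer: 41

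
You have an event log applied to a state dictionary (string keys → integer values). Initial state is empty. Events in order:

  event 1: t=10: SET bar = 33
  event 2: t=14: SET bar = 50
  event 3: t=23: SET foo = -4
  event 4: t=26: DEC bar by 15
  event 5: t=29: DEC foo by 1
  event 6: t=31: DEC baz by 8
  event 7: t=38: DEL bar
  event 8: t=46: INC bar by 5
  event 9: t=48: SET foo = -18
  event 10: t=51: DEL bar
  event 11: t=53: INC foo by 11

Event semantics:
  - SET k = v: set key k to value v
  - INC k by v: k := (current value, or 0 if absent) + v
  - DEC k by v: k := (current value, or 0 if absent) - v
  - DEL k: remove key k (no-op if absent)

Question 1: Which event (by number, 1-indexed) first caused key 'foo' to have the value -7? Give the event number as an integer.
Looking for first event where foo becomes -7:
  event 3: foo = -4
  event 4: foo = -4
  event 5: foo = -5
  event 6: foo = -5
  event 7: foo = -5
  event 8: foo = -5
  event 9: foo = -18
  event 10: foo = -18
  event 11: foo -18 -> -7  <-- first match

Answer: 11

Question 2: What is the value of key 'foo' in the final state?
Track key 'foo' through all 11 events:
  event 1 (t=10: SET bar = 33): foo unchanged
  event 2 (t=14: SET bar = 50): foo unchanged
  event 3 (t=23: SET foo = -4): foo (absent) -> -4
  event 4 (t=26: DEC bar by 15): foo unchanged
  event 5 (t=29: DEC foo by 1): foo -4 -> -5
  event 6 (t=31: DEC baz by 8): foo unchanged
  event 7 (t=38: DEL bar): foo unchanged
  event 8 (t=46: INC bar by 5): foo unchanged
  event 9 (t=48: SET foo = -18): foo -5 -> -18
  event 10 (t=51: DEL bar): foo unchanged
  event 11 (t=53: INC foo by 11): foo -18 -> -7
Final: foo = -7

Answer: -7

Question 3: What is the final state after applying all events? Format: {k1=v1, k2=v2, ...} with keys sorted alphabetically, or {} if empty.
Answer: {baz=-8, foo=-7}

Derivation:
  after event 1 (t=10: SET bar = 33): {bar=33}
  after event 2 (t=14: SET bar = 50): {bar=50}
  after event 3 (t=23: SET foo = -4): {bar=50, foo=-4}
  after event 4 (t=26: DEC bar by 15): {bar=35, foo=-4}
  after event 5 (t=29: DEC foo by 1): {bar=35, foo=-5}
  after event 6 (t=31: DEC baz by 8): {bar=35, baz=-8, foo=-5}
  after event 7 (t=38: DEL bar): {baz=-8, foo=-5}
  after event 8 (t=46: INC bar by 5): {bar=5, baz=-8, foo=-5}
  after event 9 (t=48: SET foo = -18): {bar=5, baz=-8, foo=-18}
  after event 10 (t=51: DEL bar): {baz=-8, foo=-18}
  after event 11 (t=53: INC foo by 11): {baz=-8, foo=-7}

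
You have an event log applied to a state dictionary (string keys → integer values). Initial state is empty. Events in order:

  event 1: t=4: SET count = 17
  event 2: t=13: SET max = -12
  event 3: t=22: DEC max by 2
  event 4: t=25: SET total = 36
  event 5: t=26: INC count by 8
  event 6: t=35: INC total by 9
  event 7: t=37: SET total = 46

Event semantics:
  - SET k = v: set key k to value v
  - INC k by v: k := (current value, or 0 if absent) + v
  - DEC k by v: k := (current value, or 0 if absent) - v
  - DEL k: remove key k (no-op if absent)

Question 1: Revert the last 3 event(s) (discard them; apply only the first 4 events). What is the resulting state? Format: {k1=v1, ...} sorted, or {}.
Answer: {count=17, max=-14, total=36}

Derivation:
Keep first 4 events (discard last 3):
  after event 1 (t=4: SET count = 17): {count=17}
  after event 2 (t=13: SET max = -12): {count=17, max=-12}
  after event 3 (t=22: DEC max by 2): {count=17, max=-14}
  after event 4 (t=25: SET total = 36): {count=17, max=-14, total=36}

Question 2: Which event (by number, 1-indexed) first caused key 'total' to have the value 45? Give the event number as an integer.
Looking for first event where total becomes 45:
  event 4: total = 36
  event 5: total = 36
  event 6: total 36 -> 45  <-- first match

Answer: 6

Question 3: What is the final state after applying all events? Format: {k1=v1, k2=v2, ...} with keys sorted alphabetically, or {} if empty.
Answer: {count=25, max=-14, total=46}

Derivation:
  after event 1 (t=4: SET count = 17): {count=17}
  after event 2 (t=13: SET max = -12): {count=17, max=-12}
  after event 3 (t=22: DEC max by 2): {count=17, max=-14}
  after event 4 (t=25: SET total = 36): {count=17, max=-14, total=36}
  after event 5 (t=26: INC count by 8): {count=25, max=-14, total=36}
  after event 6 (t=35: INC total by 9): {count=25, max=-14, total=45}
  after event 7 (t=37: SET total = 46): {count=25, max=-14, total=46}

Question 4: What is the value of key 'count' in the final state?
Track key 'count' through all 7 events:
  event 1 (t=4: SET count = 17): count (absent) -> 17
  event 2 (t=13: SET max = -12): count unchanged
  event 3 (t=22: DEC max by 2): count unchanged
  event 4 (t=25: SET total = 36): count unchanged
  event 5 (t=26: INC count by 8): count 17 -> 25
  event 6 (t=35: INC total by 9): count unchanged
  event 7 (t=37: SET total = 46): count unchanged
Final: count = 25

Answer: 25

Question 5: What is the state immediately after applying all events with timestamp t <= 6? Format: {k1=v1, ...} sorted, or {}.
Apply events with t <= 6 (1 events):
  after event 1 (t=4: SET count = 17): {count=17}

Answer: {count=17}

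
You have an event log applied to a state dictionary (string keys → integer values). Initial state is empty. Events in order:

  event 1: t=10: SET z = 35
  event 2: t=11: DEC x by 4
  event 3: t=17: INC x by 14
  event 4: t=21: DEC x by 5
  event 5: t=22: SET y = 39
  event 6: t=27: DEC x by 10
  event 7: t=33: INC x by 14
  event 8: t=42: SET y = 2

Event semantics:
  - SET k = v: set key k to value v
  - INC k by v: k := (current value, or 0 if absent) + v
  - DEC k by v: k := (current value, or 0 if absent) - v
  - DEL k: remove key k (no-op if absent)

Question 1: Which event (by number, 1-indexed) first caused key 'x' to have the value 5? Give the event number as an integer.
Looking for first event where x becomes 5:
  event 2: x = -4
  event 3: x = 10
  event 4: x 10 -> 5  <-- first match

Answer: 4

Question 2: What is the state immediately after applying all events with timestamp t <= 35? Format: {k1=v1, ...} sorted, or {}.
Answer: {x=9, y=39, z=35}

Derivation:
Apply events with t <= 35 (7 events):
  after event 1 (t=10: SET z = 35): {z=35}
  after event 2 (t=11: DEC x by 4): {x=-4, z=35}
  after event 3 (t=17: INC x by 14): {x=10, z=35}
  after event 4 (t=21: DEC x by 5): {x=5, z=35}
  after event 5 (t=22: SET y = 39): {x=5, y=39, z=35}
  after event 6 (t=27: DEC x by 10): {x=-5, y=39, z=35}
  after event 7 (t=33: INC x by 14): {x=9, y=39, z=35}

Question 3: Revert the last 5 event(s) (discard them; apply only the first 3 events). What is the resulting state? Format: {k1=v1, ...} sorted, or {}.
Keep first 3 events (discard last 5):
  after event 1 (t=10: SET z = 35): {z=35}
  after event 2 (t=11: DEC x by 4): {x=-4, z=35}
  after event 3 (t=17: INC x by 14): {x=10, z=35}

Answer: {x=10, z=35}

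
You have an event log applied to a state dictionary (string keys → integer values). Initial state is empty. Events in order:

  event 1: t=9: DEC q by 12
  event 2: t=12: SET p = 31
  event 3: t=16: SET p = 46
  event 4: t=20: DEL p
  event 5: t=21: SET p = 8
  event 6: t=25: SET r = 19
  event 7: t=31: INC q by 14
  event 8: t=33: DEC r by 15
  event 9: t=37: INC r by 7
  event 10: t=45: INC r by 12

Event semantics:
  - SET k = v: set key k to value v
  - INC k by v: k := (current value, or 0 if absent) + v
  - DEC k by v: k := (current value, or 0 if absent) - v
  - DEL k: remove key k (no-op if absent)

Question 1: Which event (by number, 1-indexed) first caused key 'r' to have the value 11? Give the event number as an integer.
Answer: 9

Derivation:
Looking for first event where r becomes 11:
  event 6: r = 19
  event 7: r = 19
  event 8: r = 4
  event 9: r 4 -> 11  <-- first match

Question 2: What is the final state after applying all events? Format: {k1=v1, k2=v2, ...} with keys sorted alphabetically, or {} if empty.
  after event 1 (t=9: DEC q by 12): {q=-12}
  after event 2 (t=12: SET p = 31): {p=31, q=-12}
  after event 3 (t=16: SET p = 46): {p=46, q=-12}
  after event 4 (t=20: DEL p): {q=-12}
  after event 5 (t=21: SET p = 8): {p=8, q=-12}
  after event 6 (t=25: SET r = 19): {p=8, q=-12, r=19}
  after event 7 (t=31: INC q by 14): {p=8, q=2, r=19}
  after event 8 (t=33: DEC r by 15): {p=8, q=2, r=4}
  after event 9 (t=37: INC r by 7): {p=8, q=2, r=11}
  after event 10 (t=45: INC r by 12): {p=8, q=2, r=23}

Answer: {p=8, q=2, r=23}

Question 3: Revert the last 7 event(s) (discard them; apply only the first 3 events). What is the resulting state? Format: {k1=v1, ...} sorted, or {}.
Answer: {p=46, q=-12}

Derivation:
Keep first 3 events (discard last 7):
  after event 1 (t=9: DEC q by 12): {q=-12}
  after event 2 (t=12: SET p = 31): {p=31, q=-12}
  after event 3 (t=16: SET p = 46): {p=46, q=-12}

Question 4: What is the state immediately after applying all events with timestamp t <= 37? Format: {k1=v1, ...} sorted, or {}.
Answer: {p=8, q=2, r=11}

Derivation:
Apply events with t <= 37 (9 events):
  after event 1 (t=9: DEC q by 12): {q=-12}
  after event 2 (t=12: SET p = 31): {p=31, q=-12}
  after event 3 (t=16: SET p = 46): {p=46, q=-12}
  after event 4 (t=20: DEL p): {q=-12}
  after event 5 (t=21: SET p = 8): {p=8, q=-12}
  after event 6 (t=25: SET r = 19): {p=8, q=-12, r=19}
  after event 7 (t=31: INC q by 14): {p=8, q=2, r=19}
  after event 8 (t=33: DEC r by 15): {p=8, q=2, r=4}
  after event 9 (t=37: INC r by 7): {p=8, q=2, r=11}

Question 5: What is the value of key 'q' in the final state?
Track key 'q' through all 10 events:
  event 1 (t=9: DEC q by 12): q (absent) -> -12
  event 2 (t=12: SET p = 31): q unchanged
  event 3 (t=16: SET p = 46): q unchanged
  event 4 (t=20: DEL p): q unchanged
  event 5 (t=21: SET p = 8): q unchanged
  event 6 (t=25: SET r = 19): q unchanged
  event 7 (t=31: INC q by 14): q -12 -> 2
  event 8 (t=33: DEC r by 15): q unchanged
  event 9 (t=37: INC r by 7): q unchanged
  event 10 (t=45: INC r by 12): q unchanged
Final: q = 2

Answer: 2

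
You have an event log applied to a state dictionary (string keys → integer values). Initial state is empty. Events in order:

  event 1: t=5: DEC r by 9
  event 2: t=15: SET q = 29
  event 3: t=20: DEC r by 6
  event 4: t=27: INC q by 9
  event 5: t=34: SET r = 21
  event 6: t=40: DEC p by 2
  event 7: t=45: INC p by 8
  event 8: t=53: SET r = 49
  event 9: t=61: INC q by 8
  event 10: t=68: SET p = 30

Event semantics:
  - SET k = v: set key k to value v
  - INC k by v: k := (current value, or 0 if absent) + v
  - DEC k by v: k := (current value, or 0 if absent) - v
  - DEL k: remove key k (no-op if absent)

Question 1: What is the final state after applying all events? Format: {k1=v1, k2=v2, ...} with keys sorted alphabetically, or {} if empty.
  after event 1 (t=5: DEC r by 9): {r=-9}
  after event 2 (t=15: SET q = 29): {q=29, r=-9}
  after event 3 (t=20: DEC r by 6): {q=29, r=-15}
  after event 4 (t=27: INC q by 9): {q=38, r=-15}
  after event 5 (t=34: SET r = 21): {q=38, r=21}
  after event 6 (t=40: DEC p by 2): {p=-2, q=38, r=21}
  after event 7 (t=45: INC p by 8): {p=6, q=38, r=21}
  after event 8 (t=53: SET r = 49): {p=6, q=38, r=49}
  after event 9 (t=61: INC q by 8): {p=6, q=46, r=49}
  after event 10 (t=68: SET p = 30): {p=30, q=46, r=49}

Answer: {p=30, q=46, r=49}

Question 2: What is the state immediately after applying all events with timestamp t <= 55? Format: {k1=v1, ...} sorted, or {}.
Apply events with t <= 55 (8 events):
  after event 1 (t=5: DEC r by 9): {r=-9}
  after event 2 (t=15: SET q = 29): {q=29, r=-9}
  after event 3 (t=20: DEC r by 6): {q=29, r=-15}
  after event 4 (t=27: INC q by 9): {q=38, r=-15}
  after event 5 (t=34: SET r = 21): {q=38, r=21}
  after event 6 (t=40: DEC p by 2): {p=-2, q=38, r=21}
  after event 7 (t=45: INC p by 8): {p=6, q=38, r=21}
  after event 8 (t=53: SET r = 49): {p=6, q=38, r=49}

Answer: {p=6, q=38, r=49}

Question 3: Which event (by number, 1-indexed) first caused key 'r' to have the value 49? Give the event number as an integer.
Answer: 8

Derivation:
Looking for first event where r becomes 49:
  event 1: r = -9
  event 2: r = -9
  event 3: r = -15
  event 4: r = -15
  event 5: r = 21
  event 6: r = 21
  event 7: r = 21
  event 8: r 21 -> 49  <-- first match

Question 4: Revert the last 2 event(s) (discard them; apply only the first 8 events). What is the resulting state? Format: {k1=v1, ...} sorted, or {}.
Keep first 8 events (discard last 2):
  after event 1 (t=5: DEC r by 9): {r=-9}
  after event 2 (t=15: SET q = 29): {q=29, r=-9}
  after event 3 (t=20: DEC r by 6): {q=29, r=-15}
  after event 4 (t=27: INC q by 9): {q=38, r=-15}
  after event 5 (t=34: SET r = 21): {q=38, r=21}
  after event 6 (t=40: DEC p by 2): {p=-2, q=38, r=21}
  after event 7 (t=45: INC p by 8): {p=6, q=38, r=21}
  after event 8 (t=53: SET r = 49): {p=6, q=38, r=49}

Answer: {p=6, q=38, r=49}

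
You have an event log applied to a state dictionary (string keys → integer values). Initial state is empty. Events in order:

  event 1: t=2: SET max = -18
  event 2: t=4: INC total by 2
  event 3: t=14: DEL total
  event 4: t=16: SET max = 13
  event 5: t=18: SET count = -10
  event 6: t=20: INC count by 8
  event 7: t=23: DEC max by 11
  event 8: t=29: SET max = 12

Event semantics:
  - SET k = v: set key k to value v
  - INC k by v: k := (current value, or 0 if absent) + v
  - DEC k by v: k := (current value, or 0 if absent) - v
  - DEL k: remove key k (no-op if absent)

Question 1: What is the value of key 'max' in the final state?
Answer: 12

Derivation:
Track key 'max' through all 8 events:
  event 1 (t=2: SET max = -18): max (absent) -> -18
  event 2 (t=4: INC total by 2): max unchanged
  event 3 (t=14: DEL total): max unchanged
  event 4 (t=16: SET max = 13): max -18 -> 13
  event 5 (t=18: SET count = -10): max unchanged
  event 6 (t=20: INC count by 8): max unchanged
  event 7 (t=23: DEC max by 11): max 13 -> 2
  event 8 (t=29: SET max = 12): max 2 -> 12
Final: max = 12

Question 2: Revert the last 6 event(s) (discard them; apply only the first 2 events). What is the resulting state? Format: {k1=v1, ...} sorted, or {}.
Answer: {max=-18, total=2}

Derivation:
Keep first 2 events (discard last 6):
  after event 1 (t=2: SET max = -18): {max=-18}
  after event 2 (t=4: INC total by 2): {max=-18, total=2}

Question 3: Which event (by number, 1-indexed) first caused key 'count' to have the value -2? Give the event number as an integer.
Looking for first event where count becomes -2:
  event 5: count = -10
  event 6: count -10 -> -2  <-- first match

Answer: 6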